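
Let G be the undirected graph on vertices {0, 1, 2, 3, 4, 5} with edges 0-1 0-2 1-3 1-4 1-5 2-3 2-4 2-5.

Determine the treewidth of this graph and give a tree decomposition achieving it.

Every bag has size at most 3, so the width is 3 − 1 = 2 and tw(G) ≤ 2. For the lower bound, G contains the cycle 5–2–0–1–5, so G is not a forest; only forests have treewidth ≤ 1, hence tw(G) ≥ 2. Therefore the treewidth is 2.

Treewidth 2.
One such decomposition:
Bags: B1 = {1, 2, 5}  B2 = {0, 1, 2}  B3 = {1, 2, 3}  B4 = {1, 2, 4}
Tree: B1–B2, B2–B3, B3–B4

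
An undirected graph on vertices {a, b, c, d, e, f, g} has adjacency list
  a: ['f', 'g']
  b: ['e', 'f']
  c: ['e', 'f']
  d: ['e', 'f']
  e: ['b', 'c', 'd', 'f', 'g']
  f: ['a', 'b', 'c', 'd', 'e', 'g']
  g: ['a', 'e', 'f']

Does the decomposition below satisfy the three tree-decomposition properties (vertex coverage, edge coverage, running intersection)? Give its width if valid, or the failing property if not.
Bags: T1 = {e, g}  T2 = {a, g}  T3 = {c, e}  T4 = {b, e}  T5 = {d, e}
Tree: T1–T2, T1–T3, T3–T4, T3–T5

A tree decomposition must satisfy three properties: every vertex lies in some bag; for every edge, both endpoints lie together in some bag; and for every vertex, the bags containing it form a connected subtree. Here vertex f appears in no bag, so the decomposition is invalid.

No — vertex f appears in no bag.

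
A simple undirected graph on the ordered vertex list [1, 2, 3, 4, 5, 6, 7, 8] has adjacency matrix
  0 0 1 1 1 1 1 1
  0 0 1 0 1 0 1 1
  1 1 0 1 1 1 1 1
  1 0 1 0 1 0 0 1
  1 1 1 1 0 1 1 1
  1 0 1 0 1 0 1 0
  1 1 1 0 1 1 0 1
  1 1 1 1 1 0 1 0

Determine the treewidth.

A width-4 tree decomposition is:
Bags: B1 = {1, 3, 5, 7, 8}  B2 = {1, 3, 5, 6, 7}  B3 = {1, 3, 4, 5, 8}  B4 = {2, 3, 5, 7, 8}
Tree: B1–B2, B1–B3, B1–B4
Every bag has size at most 5, so the width is 5 − 1 = 4 and tw(G) ≤ 4. For the lower bound, the 5 vertices {1, 3, 4, 5, 8} are pairwise adjacent, and any tree decomposition puts a clique entirely inside one bag — forcing width ≥ 4. The upper and lower bounds meet at 4, so that is the treewidth.

4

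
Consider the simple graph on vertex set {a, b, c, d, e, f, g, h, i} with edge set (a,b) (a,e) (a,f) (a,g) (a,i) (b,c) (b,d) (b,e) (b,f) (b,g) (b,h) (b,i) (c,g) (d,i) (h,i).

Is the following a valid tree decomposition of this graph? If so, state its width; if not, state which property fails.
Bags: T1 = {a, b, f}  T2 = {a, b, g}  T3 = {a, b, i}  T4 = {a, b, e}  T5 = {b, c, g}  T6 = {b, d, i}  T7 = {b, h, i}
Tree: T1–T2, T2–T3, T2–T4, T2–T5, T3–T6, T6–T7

Yes; width 2.

Vertex coverage: the bags together contain {a, b, c, d, e, f, g, h, i}, the full vertex set. Edge coverage: each edge of G has both endpoints in at least one bag. Running intersection: for every vertex, the bags containing it form a connected subtree. All three properties hold, so this is a valid tree decomposition of width max|bag| − 1 = 2, and hence tw(G) ≤ 2.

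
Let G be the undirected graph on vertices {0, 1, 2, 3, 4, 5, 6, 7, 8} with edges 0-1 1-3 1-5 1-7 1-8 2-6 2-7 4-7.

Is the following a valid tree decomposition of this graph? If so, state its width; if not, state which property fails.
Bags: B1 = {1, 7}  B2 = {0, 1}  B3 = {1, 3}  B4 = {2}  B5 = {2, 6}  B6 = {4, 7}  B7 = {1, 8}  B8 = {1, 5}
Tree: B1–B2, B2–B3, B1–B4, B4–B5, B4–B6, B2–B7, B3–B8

A tree decomposition must satisfy three properties: every vertex lies in some bag; for every edge, both endpoints lie together in some bag; and for every vertex, the bags containing it form a connected subtree. Here edge (7,2) lies in no bag, so the decomposition is invalid.

No — edge (7,2) lies in no bag.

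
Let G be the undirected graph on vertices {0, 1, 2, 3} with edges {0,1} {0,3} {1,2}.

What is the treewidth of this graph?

A width-1 tree decomposition is:
Bags: B1 = {1, 2}  B2 = {0, 1}  B3 = {0, 3}
Tree: B1–B2, B2–B3
The largest bag has 2 vertices, giving width 1; this decomposition certifies tw(G) ≤ 1. Since G has at least one edge (e.g. 2–1), it is not an edgeless graph, so tw(G) ≥ 1. Hence tw(G) = 1 exactly.

1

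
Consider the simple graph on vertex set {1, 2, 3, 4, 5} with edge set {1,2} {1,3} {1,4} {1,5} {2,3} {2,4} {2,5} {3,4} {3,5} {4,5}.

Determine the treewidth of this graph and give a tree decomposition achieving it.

Treewidth 4.
One optimal decomposition is:
Bags: B1 = {1, 2, 3, 4, 5}
Tree: (single bag)

With just one bag of size 5, the width is 5 − 1 = 4, so tw(G) ≤ 4. On the other hand G contains the 5-clique {1, 2, 3, 4, 5}. A clique must lie in a single bag of any decomposition, so no decomposition can have width below 4. The upper and lower bounds meet at 4, so that is the treewidth.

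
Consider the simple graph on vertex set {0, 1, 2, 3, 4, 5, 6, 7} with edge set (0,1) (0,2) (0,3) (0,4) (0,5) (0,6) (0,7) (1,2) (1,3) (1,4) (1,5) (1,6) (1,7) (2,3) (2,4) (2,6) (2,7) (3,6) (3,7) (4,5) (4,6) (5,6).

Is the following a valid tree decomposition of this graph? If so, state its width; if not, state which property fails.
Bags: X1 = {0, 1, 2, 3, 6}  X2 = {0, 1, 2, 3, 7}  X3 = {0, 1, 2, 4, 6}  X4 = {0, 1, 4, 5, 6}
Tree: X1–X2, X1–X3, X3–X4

Vertex coverage: the bags together contain {0, 1, 2, 3, 4, 5, 6, 7}, the full vertex set. Edge coverage: each edge of G has both endpoints in at least one bag. Running intersection: for every vertex, the bags containing it form a connected subtree. All three properties hold, so this is a valid tree decomposition of width max|bag| − 1 = 4, and hence tw(G) ≤ 4.

Yes; width 4.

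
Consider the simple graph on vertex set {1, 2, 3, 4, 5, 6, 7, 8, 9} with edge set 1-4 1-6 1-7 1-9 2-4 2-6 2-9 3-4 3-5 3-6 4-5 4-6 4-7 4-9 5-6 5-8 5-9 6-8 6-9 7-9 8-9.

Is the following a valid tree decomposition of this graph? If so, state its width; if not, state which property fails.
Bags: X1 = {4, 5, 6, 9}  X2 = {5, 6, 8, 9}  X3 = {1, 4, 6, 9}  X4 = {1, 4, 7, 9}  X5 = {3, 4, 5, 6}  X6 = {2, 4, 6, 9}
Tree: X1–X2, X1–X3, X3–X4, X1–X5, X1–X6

Yes; width 3.

Every vertex of G appears in some bag (union = {1, 2, 3, 4, 5, 6, 7, 8, 9}); every edge is covered by a bag; and for each vertex v the set of bags containing v is connected in the bag tree. The decomposition is therefore valid. The largest bag has 4 vertices, so the width is 3.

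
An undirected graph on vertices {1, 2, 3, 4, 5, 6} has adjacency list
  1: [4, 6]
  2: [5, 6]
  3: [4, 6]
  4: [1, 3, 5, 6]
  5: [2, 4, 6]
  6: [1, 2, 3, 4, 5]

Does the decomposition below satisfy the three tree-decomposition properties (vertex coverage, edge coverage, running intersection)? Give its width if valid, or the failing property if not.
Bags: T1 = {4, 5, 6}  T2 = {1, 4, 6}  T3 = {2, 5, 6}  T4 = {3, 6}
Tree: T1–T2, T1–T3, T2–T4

No — edge (4,3) lies in no bag.

A tree decomposition must satisfy three properties: every vertex lies in some bag; for every edge, both endpoints lie together in some bag; and for every vertex, the bags containing it form a connected subtree. Here edge (4,3) lies in no bag, so the decomposition is invalid.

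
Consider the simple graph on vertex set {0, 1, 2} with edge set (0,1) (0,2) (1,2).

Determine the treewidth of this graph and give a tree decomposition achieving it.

Treewidth 2.
One such decomposition:
Bags: B1 = {0, 1, 2}
Tree: (single bag)

With just one bag of size 3, the width is 3 − 1 = 2, so tw(G) ≤ 2. On the other hand G contains the 3-clique {0, 1, 2}. A clique must lie in a single bag of any decomposition, so no decomposition can have width below 2. Therefore the treewidth is 2.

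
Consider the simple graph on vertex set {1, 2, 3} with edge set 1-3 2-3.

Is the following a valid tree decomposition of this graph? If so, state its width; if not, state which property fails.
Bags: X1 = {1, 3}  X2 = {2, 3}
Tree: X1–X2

Checking the three conditions: (i) the bags cover all of {1, 2, 3}; (ii) for each edge, some bag contains both endpoints; (iii) the bags containing any fixed vertex form a subtree. All hold, so the decomposition is valid with width 2 − 1 = 1.

Yes; width 1.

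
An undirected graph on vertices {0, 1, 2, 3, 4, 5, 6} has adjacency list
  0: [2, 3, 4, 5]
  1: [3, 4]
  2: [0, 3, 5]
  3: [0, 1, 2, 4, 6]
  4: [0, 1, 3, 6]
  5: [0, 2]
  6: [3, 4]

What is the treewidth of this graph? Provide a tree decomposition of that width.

Treewidth 2.
One such decomposition:
Bags: B1 = {0, 2, 3}  B2 = {0, 3, 4}  B3 = {3, 4, 6}  B4 = {1, 3, 4}  B5 = {0, 2, 5}
Tree: B1–B2, B2–B3, B3–B4, B1–B5

Every bag has size at most 3, so the width is 3 − 1 = 2 and tw(G) ≤ 2. Conversely, {0, 2, 3} is a clique of size 3, and the vertices of any clique must share a bag in every tree decomposition; so some bag has ≥ 3 vertices and tw(G) ≥ 2. Hence tw(G) = 2 exactly.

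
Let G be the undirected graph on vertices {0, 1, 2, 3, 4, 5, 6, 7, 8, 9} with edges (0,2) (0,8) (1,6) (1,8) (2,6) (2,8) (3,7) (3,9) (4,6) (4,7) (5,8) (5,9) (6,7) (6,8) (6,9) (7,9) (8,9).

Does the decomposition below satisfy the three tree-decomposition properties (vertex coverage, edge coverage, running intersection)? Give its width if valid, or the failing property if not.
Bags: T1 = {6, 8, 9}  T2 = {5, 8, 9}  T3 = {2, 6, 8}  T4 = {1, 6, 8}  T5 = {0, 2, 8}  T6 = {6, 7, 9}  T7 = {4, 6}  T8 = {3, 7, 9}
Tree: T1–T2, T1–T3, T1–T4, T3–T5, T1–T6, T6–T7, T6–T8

A tree decomposition must satisfy three properties: every vertex lies in some bag; for every edge, both endpoints lie together in some bag; and for every vertex, the bags containing it form a connected subtree. Here edge (7,4) lies in no bag, so the decomposition is invalid.

No — edge (7,4) lies in no bag.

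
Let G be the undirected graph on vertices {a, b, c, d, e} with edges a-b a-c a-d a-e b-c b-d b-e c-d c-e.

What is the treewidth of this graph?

3

A width-3 tree decomposition is:
Bags: B1 = {a, b, c, e}  B2 = {a, b, c, d}
Tree: B1–B2
Each bag holds 4 vertices, so the decomposition has width 3, which upper-bounds the treewidth. For the lower bound, the 4 vertices {a, b, c, d} are pairwise adjacent, and any tree decomposition puts a clique entirely inside one bag — forcing width ≥ 3. The upper and lower bounds meet at 3, so that is the treewidth.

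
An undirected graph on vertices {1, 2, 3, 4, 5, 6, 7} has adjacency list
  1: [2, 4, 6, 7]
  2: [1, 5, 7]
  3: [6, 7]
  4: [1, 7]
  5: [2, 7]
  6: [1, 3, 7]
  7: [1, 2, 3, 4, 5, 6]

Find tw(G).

2

A width-2 tree decomposition is:
Bags: B1 = {1, 6, 7}  B2 = {1, 4, 7}  B3 = {1, 2, 7}  B4 = {3, 6, 7}  B5 = {2, 5, 7}
Tree: B1–B2, B1–B3, B1–B4, B3–B5
Every bag has size at most 3, so the width is 3 − 1 = 2 and tw(G) ≤ 2. Conversely, {1, 2, 7} is a clique of size 3, and the vertices of any clique must share a bag in every tree decomposition; so some bag has ≥ 3 vertices and tw(G) ≥ 2. Combining the bounds, tw(G) = 2.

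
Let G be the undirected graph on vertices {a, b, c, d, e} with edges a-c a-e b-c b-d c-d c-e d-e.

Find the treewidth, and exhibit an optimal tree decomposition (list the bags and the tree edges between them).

Treewidth 2.
One optimal decomposition is:
Bags: B1 = {c, d, e}  B2 = {b, c, d}  B3 = {a, c, e}
Tree: B1–B2, B1–B3

Each bag holds 3 vertices, so the decomposition has width 2, which upper-bounds the treewidth. Conversely, {c, d, e} is a clique of size 3, and the vertices of any clique must share a bag in every tree decomposition; so some bag has ≥ 3 vertices and tw(G) ≥ 2. Therefore the treewidth is 2.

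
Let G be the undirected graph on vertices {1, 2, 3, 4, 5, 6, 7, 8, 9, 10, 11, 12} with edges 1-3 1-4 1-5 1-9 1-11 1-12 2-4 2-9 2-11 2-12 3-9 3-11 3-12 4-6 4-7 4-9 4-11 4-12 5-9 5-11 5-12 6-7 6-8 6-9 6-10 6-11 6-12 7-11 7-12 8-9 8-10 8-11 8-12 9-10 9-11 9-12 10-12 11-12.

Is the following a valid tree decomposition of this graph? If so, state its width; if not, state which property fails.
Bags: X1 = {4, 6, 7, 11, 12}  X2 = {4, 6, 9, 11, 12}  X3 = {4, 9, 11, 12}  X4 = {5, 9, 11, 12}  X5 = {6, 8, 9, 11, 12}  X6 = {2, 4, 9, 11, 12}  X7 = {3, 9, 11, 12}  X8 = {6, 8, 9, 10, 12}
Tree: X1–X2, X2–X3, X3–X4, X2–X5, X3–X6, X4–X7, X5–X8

No — vertex 1 appears in no bag.

A tree decomposition must satisfy three properties: every vertex lies in some bag; for every edge, both endpoints lie together in some bag; and for every vertex, the bags containing it form a connected subtree. Here vertex 1 appears in no bag, so the decomposition is invalid.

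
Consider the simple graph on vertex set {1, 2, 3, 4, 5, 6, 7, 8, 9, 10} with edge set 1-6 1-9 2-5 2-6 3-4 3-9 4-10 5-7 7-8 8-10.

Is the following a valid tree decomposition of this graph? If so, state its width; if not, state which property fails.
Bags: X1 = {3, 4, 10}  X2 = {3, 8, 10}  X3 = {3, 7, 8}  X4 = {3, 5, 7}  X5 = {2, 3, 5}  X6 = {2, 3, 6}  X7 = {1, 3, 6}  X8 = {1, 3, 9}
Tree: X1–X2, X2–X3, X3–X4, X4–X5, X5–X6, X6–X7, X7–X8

Yes; width 2.

Vertex coverage: the bags together contain {1, 2, 3, 4, 5, 6, 7, 8, 9, 10}, the full vertex set. Edge coverage: each edge of G has both endpoints in at least one bag. Running intersection: for every vertex, the bags containing it form a connected subtree. All three properties hold, so this is a valid tree decomposition of width max|bag| − 1 = 2, and hence tw(G) ≤ 2.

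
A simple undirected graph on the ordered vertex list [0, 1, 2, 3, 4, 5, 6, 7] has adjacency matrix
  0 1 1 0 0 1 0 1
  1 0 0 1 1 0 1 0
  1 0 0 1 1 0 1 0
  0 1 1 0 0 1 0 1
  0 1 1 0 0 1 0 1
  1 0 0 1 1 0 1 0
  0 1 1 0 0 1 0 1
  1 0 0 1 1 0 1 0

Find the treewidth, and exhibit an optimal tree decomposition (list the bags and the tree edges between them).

The largest bag has 5 vertices, giving width 4; this decomposition certifies tw(G) ≤ 4. For the lower bound: the 5 vertex sets {0,1}, {2,4}, {5,6}, {7}, {3} are disjoint, each induces a connected subgraph, and every pair is joined by at least one edge of G. Contracting each set to a single vertex therefore yields K_{5} as a minor, and since treewidth is minor-monotone, tw(G) ≥ tw(K_{5}) = 4. Combining the bounds, tw(G) = 4.

Treewidth 4.
One such decomposition:
Bags: B1 = {0, 1, 2, 5, 7}  B2 = {1, 2, 4, 5, 7}  B3 = {1, 2, 5, 6, 7}  B4 = {1, 2, 3, 5, 7}
Tree: B1–B2, B2–B3, B3–B4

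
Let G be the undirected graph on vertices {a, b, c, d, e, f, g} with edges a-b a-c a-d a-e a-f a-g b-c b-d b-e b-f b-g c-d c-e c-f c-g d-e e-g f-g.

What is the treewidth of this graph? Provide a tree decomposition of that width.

The largest bag has 5 vertices, giving width 4; this decomposition certifies tw(G) ≤ 4. Conversely, {a, b, c, d, e} is a clique of size 5, and the vertices of any clique must share a bag in every tree decomposition; so some bag has ≥ 5 vertices and tw(G) ≥ 4. Combining the bounds, tw(G) = 4.

Treewidth 4.
One optimal decomposition is:
Bags: B1 = {a, b, c, e, g}  B2 = {a, b, c, f, g}  B3 = {a, b, c, d, e}
Tree: B1–B2, B1–B3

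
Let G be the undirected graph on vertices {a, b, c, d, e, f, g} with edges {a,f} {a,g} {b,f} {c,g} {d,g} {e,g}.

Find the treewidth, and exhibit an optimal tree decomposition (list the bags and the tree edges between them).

The largest bag has 2 vertices, giving width 1; this decomposition certifies tw(G) ≤ 1. Since G has at least one edge (e.g. a–g), it is not an edgeless graph, so tw(G) ≥ 1. Combining the bounds, tw(G) = 1.

Treewidth 1.
One such decomposition:
Bags: B1 = {a, g}  B2 = {e, g}  B3 = {d, g}  B4 = {c, g}  B5 = {a, f}  B6 = {b, f}
Tree: B1–B2, B2–B3, B3–B4, B1–B5, B5–B6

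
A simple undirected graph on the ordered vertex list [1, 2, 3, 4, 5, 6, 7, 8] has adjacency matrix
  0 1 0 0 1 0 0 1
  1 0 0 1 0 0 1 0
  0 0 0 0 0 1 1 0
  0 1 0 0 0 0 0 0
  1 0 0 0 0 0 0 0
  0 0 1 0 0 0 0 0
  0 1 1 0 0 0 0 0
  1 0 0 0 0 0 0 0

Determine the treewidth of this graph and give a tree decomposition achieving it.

Treewidth 1.
Bags: B1 = {3, 7}  B2 = {2, 7}  B3 = {1, 2}  B4 = {1, 8}  B5 = {2, 4}  B6 = {1, 5}  B7 = {3, 6}
Tree: B1–B2, B2–B3, B3–B4, B3–B5, B4–B6, B1–B7

The largest bag has 2 vertices, giving width 1; this decomposition certifies tw(G) ≤ 1. G has an edge, so its treewidth is at least 1. The upper and lower bounds meet at 1, so that is the treewidth.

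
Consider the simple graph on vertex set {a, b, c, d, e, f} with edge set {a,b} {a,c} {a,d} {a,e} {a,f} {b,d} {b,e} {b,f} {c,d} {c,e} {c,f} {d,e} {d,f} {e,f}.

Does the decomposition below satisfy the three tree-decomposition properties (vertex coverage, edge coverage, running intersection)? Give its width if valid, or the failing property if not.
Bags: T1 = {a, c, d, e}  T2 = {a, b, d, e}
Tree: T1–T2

A tree decomposition must satisfy three properties: every vertex lies in some bag; for every edge, both endpoints lie together in some bag; and for every vertex, the bags containing it form a connected subtree. Here vertex f appears in no bag, so the decomposition is invalid.

No — vertex f appears in no bag.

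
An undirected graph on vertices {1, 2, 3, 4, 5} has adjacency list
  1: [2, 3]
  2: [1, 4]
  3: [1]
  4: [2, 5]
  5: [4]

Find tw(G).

A width-1 tree decomposition is:
Bags: B1 = {1, 3}  B2 = {1, 2}  B3 = {2, 4}  B4 = {4, 5}
Tree: B1–B2, B2–B3, B3–B4
The largest bag has 2 vertices, giving width 1; this decomposition certifies tw(G) ≤ 1. G has an edge, so its treewidth is at least 1. The upper and lower bounds meet at 1, so that is the treewidth.

1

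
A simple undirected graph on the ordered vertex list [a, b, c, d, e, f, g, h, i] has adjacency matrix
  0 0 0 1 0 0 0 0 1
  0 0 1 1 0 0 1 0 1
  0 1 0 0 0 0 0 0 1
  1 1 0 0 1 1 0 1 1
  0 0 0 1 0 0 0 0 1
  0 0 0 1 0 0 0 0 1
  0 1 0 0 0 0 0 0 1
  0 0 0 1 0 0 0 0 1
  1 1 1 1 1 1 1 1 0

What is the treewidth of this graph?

2

A width-2 tree decomposition is:
Bags: B1 = {d, e, i}  B2 = {b, d, i}  B3 = {b, g, i}  B4 = {a, d, i}  B5 = {d, h, i}  B6 = {d, f, i}  B7 = {b, c, i}
Tree: B1–B2, B2–B3, B1–B4, B1–B5, B2–B6, B3–B7
Every bag has size at most 3, so the width is 3 − 1 = 2 and tw(G) ≤ 2. Conversely, {d, f, i} is a clique of size 3, and the vertices of any clique must share a bag in every tree decomposition; so some bag has ≥ 3 vertices and tw(G) ≥ 2. Hence tw(G) = 2 exactly.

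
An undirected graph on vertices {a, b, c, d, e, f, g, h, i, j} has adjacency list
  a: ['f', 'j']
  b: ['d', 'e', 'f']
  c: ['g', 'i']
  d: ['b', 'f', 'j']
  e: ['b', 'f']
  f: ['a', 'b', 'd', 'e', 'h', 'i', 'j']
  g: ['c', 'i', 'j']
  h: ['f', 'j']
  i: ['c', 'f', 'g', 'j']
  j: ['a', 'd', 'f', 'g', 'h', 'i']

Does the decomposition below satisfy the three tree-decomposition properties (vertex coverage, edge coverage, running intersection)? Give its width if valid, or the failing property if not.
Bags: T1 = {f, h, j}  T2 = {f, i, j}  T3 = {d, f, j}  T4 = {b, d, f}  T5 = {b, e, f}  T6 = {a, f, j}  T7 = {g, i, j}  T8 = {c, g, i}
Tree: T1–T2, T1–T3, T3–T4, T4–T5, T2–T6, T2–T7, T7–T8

Checking the three conditions: (i) the bags cover all of {a, b, c, d, e, f, g, h, i, j}; (ii) for each edge, some bag contains both endpoints; (iii) the bags containing any fixed vertex form a subtree. All hold, so the decomposition is valid with width 3 − 1 = 2.

Yes; width 2.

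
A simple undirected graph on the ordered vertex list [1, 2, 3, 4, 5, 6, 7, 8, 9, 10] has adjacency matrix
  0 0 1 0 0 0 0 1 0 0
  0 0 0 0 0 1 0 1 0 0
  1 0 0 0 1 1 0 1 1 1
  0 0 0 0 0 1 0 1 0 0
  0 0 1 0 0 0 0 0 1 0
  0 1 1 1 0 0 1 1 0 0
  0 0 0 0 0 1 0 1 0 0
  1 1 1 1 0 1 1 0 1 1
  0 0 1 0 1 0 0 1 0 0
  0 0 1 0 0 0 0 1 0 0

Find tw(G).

2

A width-2 tree decomposition is:
Bags: B1 = {3, 6, 8}  B2 = {3, 8, 9}  B3 = {6, 7, 8}  B4 = {2, 6, 8}  B5 = {3, 5, 9}  B6 = {1, 3, 8}  B7 = {3, 8, 10}  B8 = {4, 6, 8}
Tree: B1–B2, B1–B3, B1–B4, B2–B5, B1–B6, B1–B7, B3–B8
The largest bag has 3 vertices, giving width 2; this decomposition certifies tw(G) ≤ 2. On the other hand G contains the 3-clique {2, 6, 8}. A clique must lie in a single bag of any decomposition, so no decomposition can have width below 2. The upper and lower bounds meet at 2, so that is the treewidth.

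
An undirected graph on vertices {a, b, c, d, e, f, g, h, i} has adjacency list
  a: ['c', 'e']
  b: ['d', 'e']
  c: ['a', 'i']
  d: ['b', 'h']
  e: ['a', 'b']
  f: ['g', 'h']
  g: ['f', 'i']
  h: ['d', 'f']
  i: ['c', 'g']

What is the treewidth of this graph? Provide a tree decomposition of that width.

The largest bag has 3 vertices, giving width 2; this decomposition certifies tw(G) ≤ 2. Since e–b–d–h–f–g–i–c–a–e is a cycle in G, G is not acyclic. Forests are exactly the graphs of treewidth ≤ 1, so tw(G) ≥ 2. Combining the bounds, tw(G) = 2.

Treewidth 2.
One such decomposition:
Bags: B1 = {b, d, e}  B2 = {d, e, h}  B3 = {e, f, h}  B4 = {e, f, g}  B5 = {e, g, i}  B6 = {c, e, i}  B7 = {a, c, e}
Tree: B1–B2, B2–B3, B3–B4, B4–B5, B5–B6, B6–B7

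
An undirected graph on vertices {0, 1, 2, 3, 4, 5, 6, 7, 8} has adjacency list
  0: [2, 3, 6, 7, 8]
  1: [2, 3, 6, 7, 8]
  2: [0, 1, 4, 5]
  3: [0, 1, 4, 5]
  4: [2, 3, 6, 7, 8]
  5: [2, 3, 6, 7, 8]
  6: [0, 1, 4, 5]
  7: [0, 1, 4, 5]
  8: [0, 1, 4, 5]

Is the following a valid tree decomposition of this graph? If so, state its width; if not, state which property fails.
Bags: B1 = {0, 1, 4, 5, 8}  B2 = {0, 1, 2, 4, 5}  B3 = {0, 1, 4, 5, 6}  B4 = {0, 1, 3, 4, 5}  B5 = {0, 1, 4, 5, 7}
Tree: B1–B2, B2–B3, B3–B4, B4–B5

Vertex coverage: the bags together contain {0, 1, 2, 3, 4, 5, 6, 7, 8}, the full vertex set. Edge coverage: each edge of G has both endpoints in at least one bag. Running intersection: for every vertex, the bags containing it form a connected subtree. All three properties hold, so this is a valid tree decomposition of width max|bag| − 1 = 4, and hence tw(G) ≤ 4.

Yes; width 4.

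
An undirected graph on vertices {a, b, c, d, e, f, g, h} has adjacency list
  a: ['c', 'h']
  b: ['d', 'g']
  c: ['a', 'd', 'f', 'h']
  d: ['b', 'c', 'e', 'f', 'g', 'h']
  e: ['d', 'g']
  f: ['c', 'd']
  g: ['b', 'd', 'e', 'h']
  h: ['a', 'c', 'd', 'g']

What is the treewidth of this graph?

A width-2 tree decomposition is:
Bags: B1 = {d, g, h}  B2 = {d, e, g}  B3 = {c, d, h}  B4 = {a, c, h}  B5 = {b, d, g}  B6 = {c, d, f}
Tree: B1–B2, B1–B3, B3–B4, B2–B5, B3–B6
The largest bag has 3 vertices, giving width 2; this decomposition certifies tw(G) ≤ 2. For the lower bound, the 3 vertices {d, e, g} are pairwise adjacent, and any tree decomposition puts a clique entirely inside one bag — forcing width ≥ 2. Therefore the treewidth is 2.

2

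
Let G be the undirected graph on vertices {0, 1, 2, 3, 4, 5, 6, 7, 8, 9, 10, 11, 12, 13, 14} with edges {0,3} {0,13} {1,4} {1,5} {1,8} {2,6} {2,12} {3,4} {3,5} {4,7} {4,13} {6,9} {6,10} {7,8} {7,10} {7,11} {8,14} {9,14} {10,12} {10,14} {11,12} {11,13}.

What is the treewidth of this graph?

3

A width-3 tree decomposition is:
Bags: B1 = {2, 6, 9, 12}  B2 = {6, 9, 10, 12}  B3 = {9, 10, 12, 14}  B4 = {10, 11, 12, 14}  B5 = {7, 10, 11, 14}  B6 = {7, 8, 11, 14}  B7 = {7, 8, 11, 13}  B8 = {4, 7, 8, 13}  B9 = {1, 4, 8, 13}  B10 = {0, 1, 4, 13}  B11 = {0, 1, 3, 4}  B12 = {0, 1, 3, 5}
Tree: B1–B2, B2–B3, B3–B4, B4–B5, B5–B6, B6–B7, B7–B8, B8–B9, B9–B10, B10–B11, B11–B12
Each bag holds 4 vertices, so the decomposition has width 3, which upper-bounds the treewidth. For the lower bound: the 4 vertex sets {2,6,9}, {12}, {10}, {7,8,11,14} are disjoint, each induces a connected subgraph, and every pair is joined by at least one edge of G. Contracting each set to a single vertex therefore yields K_{4} as a minor, and since treewidth is minor-monotone, tw(G) ≥ tw(K_{4}) = 3. Combining the bounds, tw(G) = 3.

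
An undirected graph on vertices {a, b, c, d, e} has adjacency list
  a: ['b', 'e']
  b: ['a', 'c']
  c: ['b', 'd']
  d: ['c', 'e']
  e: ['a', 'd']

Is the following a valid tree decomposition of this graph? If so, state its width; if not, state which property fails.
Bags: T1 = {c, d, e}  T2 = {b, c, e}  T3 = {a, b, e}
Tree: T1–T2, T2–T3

Every vertex of G appears in some bag (union = {a, b, c, d, e}); every edge is covered by a bag; and for each vertex v the set of bags containing v is connected in the bag tree. The decomposition is therefore valid. The largest bag has 3 vertices, so the width is 2.

Yes; width 2.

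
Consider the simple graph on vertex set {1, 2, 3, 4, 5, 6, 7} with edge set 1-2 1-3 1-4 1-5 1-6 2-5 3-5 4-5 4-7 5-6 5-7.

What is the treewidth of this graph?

2

A width-2 tree decomposition is:
Bags: B1 = {1, 3, 5}  B2 = {1, 4, 5}  B3 = {4, 5, 7}  B4 = {1, 2, 5}  B5 = {1, 5, 6}
Tree: B1–B2, B2–B3, B2–B4, B1–B5
Each bag holds 3 vertices, so the decomposition has width 2, which upper-bounds the treewidth. For the lower bound, the 3 vertices {1, 2, 5} are pairwise adjacent, and any tree decomposition puts a clique entirely inside one bag — forcing width ≥ 2. Combining the bounds, tw(G) = 2.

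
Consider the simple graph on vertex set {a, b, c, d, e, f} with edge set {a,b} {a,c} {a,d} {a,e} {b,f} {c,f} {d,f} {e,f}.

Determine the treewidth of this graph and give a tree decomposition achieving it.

Treewidth 2.
Bags: B1 = {a, c, f}  B2 = {a, e, f}  B3 = {a, b, f}  B4 = {a, d, f}
Tree: B1–B2, B2–B3, B3–B4

Each bag holds 3 vertices, so the decomposition has width 2, which upper-bounds the treewidth. Since f–c–a–e–f is a cycle in G, G is not acyclic. Forests are exactly the graphs of treewidth ≤ 1, so tw(G) ≥ 2. Therefore the treewidth is 2.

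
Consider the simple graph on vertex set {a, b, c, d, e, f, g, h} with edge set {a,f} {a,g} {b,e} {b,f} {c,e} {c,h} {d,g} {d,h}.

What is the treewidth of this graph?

2

A width-2 tree decomposition is:
Bags: B1 = {b, c, e}  B2 = {b, c, h}  B3 = {b, d, h}  B4 = {b, d, g}  B5 = {a, b, g}  B6 = {a, b, f}
Tree: B1–B2, B2–B3, B3–B4, B4–B5, B5–B6
The largest bag has 3 vertices, giving width 2; this decomposition certifies tw(G) ≤ 2. The edges b–e–c–h–d–g–a–f–b form a cycle, so G is not a tree and its treewidth is at least 2. Combining the bounds, tw(G) = 2.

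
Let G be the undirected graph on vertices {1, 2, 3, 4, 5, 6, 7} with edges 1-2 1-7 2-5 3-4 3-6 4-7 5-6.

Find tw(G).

2

A width-2 tree decomposition is:
Bags: B1 = {1, 2, 7}  B2 = {2, 4, 7}  B3 = {2, 3, 4}  B4 = {2, 3, 6}  B5 = {2, 5, 6}
Tree: B1–B2, B2–B3, B3–B4, B4–B5
The largest bag has 3 vertices, giving width 2; this decomposition certifies tw(G) ≤ 2. For the lower bound, G contains the cycle 2–1–7–4–3–6–5–2, so G is not a forest; only forests have treewidth ≤ 1, hence tw(G) ≥ 2. Hence tw(G) = 2 exactly.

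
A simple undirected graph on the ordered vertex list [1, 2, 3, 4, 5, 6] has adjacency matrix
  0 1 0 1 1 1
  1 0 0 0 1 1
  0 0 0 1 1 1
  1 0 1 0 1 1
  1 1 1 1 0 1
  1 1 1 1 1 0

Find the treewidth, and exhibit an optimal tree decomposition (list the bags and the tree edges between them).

Treewidth 3.
Bags: B1 = {1, 4, 5, 6}  B2 = {1, 2, 5, 6}  B3 = {3, 4, 5, 6}
Tree: B1–B2, B1–B3

Each bag holds 4 vertices, so the decomposition has width 3, which upper-bounds the treewidth. For the lower bound, the 4 vertices {1, 2, 5, 6} are pairwise adjacent, and any tree decomposition puts a clique entirely inside one bag — forcing width ≥ 3. Hence tw(G) = 3 exactly.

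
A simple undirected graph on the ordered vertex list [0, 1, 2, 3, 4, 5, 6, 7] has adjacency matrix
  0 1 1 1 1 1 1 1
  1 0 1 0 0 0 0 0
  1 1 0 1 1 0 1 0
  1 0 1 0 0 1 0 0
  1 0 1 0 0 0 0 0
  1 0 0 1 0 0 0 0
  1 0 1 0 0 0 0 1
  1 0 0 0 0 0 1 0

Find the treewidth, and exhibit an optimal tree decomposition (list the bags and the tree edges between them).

The largest bag has 3 vertices, giving width 2; this decomposition certifies tw(G) ≤ 2. On the other hand G contains the 3-clique {0, 1, 2}. A clique must lie in a single bag of any decomposition, so no decomposition can have width below 2. The upper and lower bounds meet at 2, so that is the treewidth.

Treewidth 2.
Bags: B1 = {0, 2, 3}  B2 = {0, 2, 6}  B3 = {0, 2, 4}  B4 = {0, 6, 7}  B5 = {0, 1, 2}  B6 = {0, 3, 5}
Tree: B1–B2, B1–B3, B2–B4, B3–B5, B1–B6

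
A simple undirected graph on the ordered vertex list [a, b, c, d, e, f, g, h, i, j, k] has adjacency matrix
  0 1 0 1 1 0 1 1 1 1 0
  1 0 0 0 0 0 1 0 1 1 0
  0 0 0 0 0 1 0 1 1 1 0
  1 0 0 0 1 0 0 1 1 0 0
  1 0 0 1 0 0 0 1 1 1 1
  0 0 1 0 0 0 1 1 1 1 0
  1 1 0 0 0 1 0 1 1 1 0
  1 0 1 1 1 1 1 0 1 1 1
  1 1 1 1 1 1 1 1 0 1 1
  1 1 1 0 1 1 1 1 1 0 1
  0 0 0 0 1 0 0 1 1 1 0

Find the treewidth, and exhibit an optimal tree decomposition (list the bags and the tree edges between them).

Treewidth 4.
Bags: B1 = {f, g, h, i, j}  B2 = {a, g, h, i, j}  B3 = {a, e, h, i, j}  B4 = {e, h, i, j, k}  B5 = {c, f, h, i, j}  B6 = {a, d, e, h, i}  B7 = {a, b, g, i, j}
Tree: B1–B2, B2–B3, B3–B4, B1–B5, B3–B6, B2–B7

Each bag holds 5 vertices, so the decomposition has width 4, which upper-bounds the treewidth. On the other hand G contains the 5-clique {a, d, e, h, i}. A clique must lie in a single bag of any decomposition, so no decomposition can have width below 4. Therefore the treewidth is 4.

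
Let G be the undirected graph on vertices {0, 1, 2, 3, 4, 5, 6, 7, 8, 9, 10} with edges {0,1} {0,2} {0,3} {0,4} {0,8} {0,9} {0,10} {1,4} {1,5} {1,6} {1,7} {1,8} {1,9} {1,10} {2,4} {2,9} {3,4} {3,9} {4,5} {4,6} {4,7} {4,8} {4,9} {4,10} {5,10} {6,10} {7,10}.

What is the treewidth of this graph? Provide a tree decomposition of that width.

Treewidth 3.
One optimal decomposition is:
Bags: B1 = {0, 1, 4, 9}  B2 = {0, 1, 4, 10}  B3 = {0, 1, 4, 8}  B4 = {1, 4, 6, 10}  B5 = {1, 4, 5, 10}  B6 = {0, 2, 4, 9}  B7 = {1, 4, 7, 10}  B8 = {0, 3, 4, 9}
Tree: B1–B2, B1–B3, B2–B4, B4–B5, B1–B6, B2–B7, B1–B8

Every bag has size at most 4, so the width is 4 − 1 = 3 and tw(G) ≤ 3. For the lower bound, the 4 vertices {0, 1, 4, 8} are pairwise adjacent, and any tree decomposition puts a clique entirely inside one bag — forcing width ≥ 3. Therefore the treewidth is 3.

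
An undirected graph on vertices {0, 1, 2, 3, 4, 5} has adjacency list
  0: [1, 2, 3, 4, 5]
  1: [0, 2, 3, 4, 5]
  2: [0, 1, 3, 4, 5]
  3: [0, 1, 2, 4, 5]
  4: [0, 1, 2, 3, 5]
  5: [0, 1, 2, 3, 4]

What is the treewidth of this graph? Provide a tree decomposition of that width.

With just one bag of size 6, the width is 6 − 1 = 5, so tw(G) ≤ 5. For the lower bound, the 6 vertices {0, 1, 2, 3, 4, 5} are pairwise adjacent, and any tree decomposition puts a clique entirely inside one bag — forcing width ≥ 5. Hence tw(G) = 5 exactly.

Treewidth 5.
One such decomposition:
Bags: B1 = {0, 1, 2, 3, 4, 5}
Tree: (single bag)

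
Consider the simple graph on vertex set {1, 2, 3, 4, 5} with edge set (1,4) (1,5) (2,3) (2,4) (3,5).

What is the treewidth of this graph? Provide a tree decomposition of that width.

Each bag holds 3 vertices, so the decomposition has width 2, which upper-bounds the treewidth. For the lower bound, G contains the cycle 5–1–4–2–3–5, so G is not a forest; only forests have treewidth ≤ 1, hence tw(G) ≥ 2. The upper and lower bounds meet at 2, so that is the treewidth.

Treewidth 2.
Bags: B1 = {1, 4, 5}  B2 = {2, 4, 5}  B3 = {2, 3, 5}
Tree: B1–B2, B2–B3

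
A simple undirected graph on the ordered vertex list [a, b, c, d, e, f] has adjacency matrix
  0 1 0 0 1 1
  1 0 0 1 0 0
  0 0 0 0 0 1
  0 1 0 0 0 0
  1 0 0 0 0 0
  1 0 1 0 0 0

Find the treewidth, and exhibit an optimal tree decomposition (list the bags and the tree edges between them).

The largest bag has 2 vertices, giving width 1; this decomposition certifies tw(G) ≤ 1. G has an edge, so its treewidth is at least 1. Therefore the treewidth is 1.

Treewidth 1.
One optimal decomposition is:
Bags: B1 = {c, f}  B2 = {a, f}  B3 = {a, b}  B4 = {a, e}  B5 = {b, d}
Tree: B1–B2, B2–B3, B3–B4, B3–B5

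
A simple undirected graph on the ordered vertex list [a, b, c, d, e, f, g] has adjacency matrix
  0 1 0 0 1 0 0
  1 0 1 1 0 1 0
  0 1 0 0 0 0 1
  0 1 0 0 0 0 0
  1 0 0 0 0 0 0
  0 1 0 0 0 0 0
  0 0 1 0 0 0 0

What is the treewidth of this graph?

A width-1 tree decomposition is:
Bags: B1 = {b, c}  B2 = {b, f}  B3 = {a, b}  B4 = {b, d}  B5 = {c, g}  B6 = {a, e}
Tree: B1–B2, B2–B3, B3–B4, B1–B5, B3–B6
Each bag holds 2 vertices, so the decomposition has width 1, which upper-bounds the treewidth. Since G has at least one edge (e.g. c–b), it is not an edgeless graph, so tw(G) ≥ 1. The upper and lower bounds meet at 1, so that is the treewidth.

1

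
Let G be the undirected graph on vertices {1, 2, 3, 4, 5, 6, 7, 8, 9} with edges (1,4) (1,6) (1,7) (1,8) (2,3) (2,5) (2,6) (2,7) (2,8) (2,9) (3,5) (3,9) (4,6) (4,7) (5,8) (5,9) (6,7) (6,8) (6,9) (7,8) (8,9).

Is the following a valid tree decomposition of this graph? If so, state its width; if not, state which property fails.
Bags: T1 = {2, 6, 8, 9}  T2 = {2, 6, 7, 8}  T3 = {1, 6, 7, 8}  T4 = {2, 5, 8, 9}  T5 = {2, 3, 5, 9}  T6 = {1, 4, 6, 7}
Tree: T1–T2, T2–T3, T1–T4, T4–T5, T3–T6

Checking the three conditions: (i) the bags cover all of {1, 2, 3, 4, 5, 6, 7, 8, 9}; (ii) for each edge, some bag contains both endpoints; (iii) the bags containing any fixed vertex form a subtree. All hold, so the decomposition is valid with width 4 − 1 = 3.

Yes; width 3.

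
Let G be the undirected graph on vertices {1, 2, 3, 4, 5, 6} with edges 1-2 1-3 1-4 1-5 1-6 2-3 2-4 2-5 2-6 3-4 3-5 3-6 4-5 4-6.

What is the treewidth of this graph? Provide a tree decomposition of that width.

The largest bag has 5 vertices, giving width 4; this decomposition certifies tw(G) ≤ 4. Conversely, {1, 2, 3, 4, 5} is a clique of size 5, and the vertices of any clique must share a bag in every tree decomposition; so some bag has ≥ 5 vertices and tw(G) ≥ 4. Hence tw(G) = 4 exactly.

Treewidth 4.
Bags: B1 = {1, 2, 3, 4, 6}  B2 = {1, 2, 3, 4, 5}
Tree: B1–B2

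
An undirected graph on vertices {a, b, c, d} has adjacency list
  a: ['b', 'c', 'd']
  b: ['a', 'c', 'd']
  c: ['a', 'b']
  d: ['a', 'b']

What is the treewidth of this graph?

2

A width-2 tree decomposition is:
Bags: B1 = {a, b, d}  B2 = {a, b, c}
Tree: B1–B2
Each bag holds 3 vertices, so the decomposition has width 2, which upper-bounds the treewidth. For the lower bound, the 3 vertices {a, b, d} are pairwise adjacent, and any tree decomposition puts a clique entirely inside one bag — forcing width ≥ 2. Therefore the treewidth is 2.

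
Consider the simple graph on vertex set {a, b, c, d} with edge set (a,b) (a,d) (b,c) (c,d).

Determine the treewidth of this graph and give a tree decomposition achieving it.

Treewidth 2.
One such decomposition:
Bags: B1 = {b, c, d}  B2 = {a, b, d}
Tree: B1–B2

Each bag holds 3 vertices, so the decomposition has width 2, which upper-bounds the treewidth. Since b–c–d–a–b is a cycle in G, G is not acyclic. Forests are exactly the graphs of treewidth ≤ 1, so tw(G) ≥ 2. Hence tw(G) = 2 exactly.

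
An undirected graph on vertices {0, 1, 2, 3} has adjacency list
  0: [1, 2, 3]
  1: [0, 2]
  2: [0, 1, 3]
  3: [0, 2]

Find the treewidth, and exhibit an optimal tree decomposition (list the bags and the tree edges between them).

Each bag holds 3 vertices, so the decomposition has width 2, which upper-bounds the treewidth. Conversely, {0, 1, 2} is a clique of size 3, and the vertices of any clique must share a bag in every tree decomposition; so some bag has ≥ 3 vertices and tw(G) ≥ 2. Hence tw(G) = 2 exactly.

Treewidth 2.
One optimal decomposition is:
Bags: B1 = {0, 2, 3}  B2 = {0, 1, 2}
Tree: B1–B2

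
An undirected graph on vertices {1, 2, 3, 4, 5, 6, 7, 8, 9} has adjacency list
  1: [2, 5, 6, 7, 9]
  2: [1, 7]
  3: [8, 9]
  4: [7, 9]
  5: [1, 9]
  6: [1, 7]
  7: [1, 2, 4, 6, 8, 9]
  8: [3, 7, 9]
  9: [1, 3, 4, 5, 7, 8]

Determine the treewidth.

A width-2 tree decomposition is:
Bags: B1 = {1, 7, 9}  B2 = {4, 7, 9}  B3 = {7, 8, 9}  B4 = {1, 2, 7}  B5 = {1, 5, 9}  B6 = {3, 8, 9}  B7 = {1, 6, 7}
Tree: B1–B2, B2–B3, B1–B4, B1–B5, B3–B6, B4–B7
Each bag holds 3 vertices, so the decomposition has width 2, which upper-bounds the treewidth. For the lower bound, the 3 vertices {3, 8, 9} are pairwise adjacent, and any tree decomposition puts a clique entirely inside one bag — forcing width ≥ 2. Combining the bounds, tw(G) = 2.

2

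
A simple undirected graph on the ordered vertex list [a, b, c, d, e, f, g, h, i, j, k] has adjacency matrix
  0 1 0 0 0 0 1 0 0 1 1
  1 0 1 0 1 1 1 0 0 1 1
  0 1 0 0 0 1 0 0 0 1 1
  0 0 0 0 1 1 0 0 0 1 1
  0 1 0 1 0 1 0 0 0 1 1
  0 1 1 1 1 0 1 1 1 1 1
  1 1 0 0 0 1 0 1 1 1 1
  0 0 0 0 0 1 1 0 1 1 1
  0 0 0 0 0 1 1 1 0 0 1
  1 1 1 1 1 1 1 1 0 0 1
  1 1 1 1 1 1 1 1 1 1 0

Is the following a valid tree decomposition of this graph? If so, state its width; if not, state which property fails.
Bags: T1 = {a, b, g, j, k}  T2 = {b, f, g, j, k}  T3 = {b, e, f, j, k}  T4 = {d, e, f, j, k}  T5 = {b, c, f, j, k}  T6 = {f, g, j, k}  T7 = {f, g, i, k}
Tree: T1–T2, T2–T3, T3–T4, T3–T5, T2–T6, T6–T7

A tree decomposition must satisfy three properties: every vertex lies in some bag; for every edge, both endpoints lie together in some bag; and for every vertex, the bags containing it form a connected subtree. Here vertex h appears in no bag, so the decomposition is invalid.

No — vertex h appears in no bag.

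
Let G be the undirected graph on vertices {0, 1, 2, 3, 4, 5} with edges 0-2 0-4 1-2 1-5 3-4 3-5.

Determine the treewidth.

A width-2 tree decomposition is:
Bags: B1 = {1, 3, 5}  B2 = {1, 3, 4}  B3 = {0, 1, 4}  B4 = {0, 1, 2}
Tree: B1–B2, B2–B3, B3–B4
Each bag holds 3 vertices, so the decomposition has width 2, which upper-bounds the treewidth. Since 1–5–3–4–0–2–1 is a cycle in G, G is not acyclic. Forests are exactly the graphs of treewidth ≤ 1, so tw(G) ≥ 2. Hence tw(G) = 2 exactly.

2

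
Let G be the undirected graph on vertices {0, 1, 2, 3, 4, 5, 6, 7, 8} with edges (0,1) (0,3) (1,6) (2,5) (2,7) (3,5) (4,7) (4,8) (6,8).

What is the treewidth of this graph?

A width-2 tree decomposition is:
Bags: B1 = {1, 6, 8}  B2 = {1, 4, 8}  B3 = {1, 4, 7}  B4 = {1, 2, 7}  B5 = {1, 2, 5}  B6 = {1, 3, 5}  B7 = {0, 1, 3}
Tree: B1–B2, B2–B3, B3–B4, B4–B5, B5–B6, B6–B7
Each bag holds 3 vertices, so the decomposition has width 2, which upper-bounds the treewidth. For the lower bound, G contains the cycle 1–6–8–4–7–2–5–3–0–1, so G is not a forest; only forests have treewidth ≤ 1, hence tw(G) ≥ 2. The upper and lower bounds meet at 2, so that is the treewidth.

2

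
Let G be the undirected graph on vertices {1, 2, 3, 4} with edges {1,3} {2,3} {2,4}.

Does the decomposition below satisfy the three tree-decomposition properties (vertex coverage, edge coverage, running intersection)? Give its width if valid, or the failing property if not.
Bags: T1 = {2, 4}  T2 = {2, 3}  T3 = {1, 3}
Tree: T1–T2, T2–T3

Yes; width 1.

Every vertex of G appears in some bag (union = {1, 2, 3, 4}); every edge is covered by a bag; and for each vertex v the set of bags containing v is connected in the bag tree. The decomposition is therefore valid. The largest bag has 2 vertices, so the width is 1.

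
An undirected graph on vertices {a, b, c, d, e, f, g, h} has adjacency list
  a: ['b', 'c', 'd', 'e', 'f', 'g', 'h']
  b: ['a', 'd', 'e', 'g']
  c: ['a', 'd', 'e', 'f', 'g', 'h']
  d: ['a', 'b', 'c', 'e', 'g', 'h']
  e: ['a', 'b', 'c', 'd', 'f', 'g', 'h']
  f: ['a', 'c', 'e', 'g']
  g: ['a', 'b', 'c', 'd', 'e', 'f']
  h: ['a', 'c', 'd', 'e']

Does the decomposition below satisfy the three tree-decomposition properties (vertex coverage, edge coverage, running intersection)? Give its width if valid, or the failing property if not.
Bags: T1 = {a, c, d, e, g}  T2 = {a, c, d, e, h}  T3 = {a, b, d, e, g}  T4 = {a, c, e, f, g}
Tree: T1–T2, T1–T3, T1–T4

Yes; width 4.

Every vertex of G appears in some bag (union = {a, b, c, d, e, f, g, h}); every edge is covered by a bag; and for each vertex v the set of bags containing v is connected in the bag tree. The decomposition is therefore valid. The largest bag has 5 vertices, so the width is 4.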